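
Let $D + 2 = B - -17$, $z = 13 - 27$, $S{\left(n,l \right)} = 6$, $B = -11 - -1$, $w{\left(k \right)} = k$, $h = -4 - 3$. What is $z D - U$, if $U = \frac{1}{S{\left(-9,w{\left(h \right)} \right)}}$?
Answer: $- \frac{421}{6} \approx -70.167$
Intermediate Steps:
$h = -7$ ($h = -4 - 3 = -7$)
$B = -10$ ($B = -11 + 1 = -10$)
$z = -14$ ($z = 13 - 27 = -14$)
$D = 5$ ($D = -2 - -7 = -2 + \left(-10 + 17\right) = -2 + 7 = 5$)
$U = \frac{1}{6} \approx 0.16667$
$z D - U = \left(-14\right) 5 - \frac{1}{6} = -70 - \frac{1}{6} = - \frac{421}{6}$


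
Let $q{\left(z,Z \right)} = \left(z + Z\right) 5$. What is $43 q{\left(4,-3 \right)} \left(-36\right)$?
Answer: $-7740$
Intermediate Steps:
$q{\left(z,Z \right)} = 5 Z + 5 z$ ($q{\left(z,Z \right)} = \left(Z + z\right) 5 = 5 Z + 5 z$)
$43 q{\left(4,-3 \right)} \left(-36\right) = 43 \left(5 \left(-3\right) + 5 \cdot 4\right) \left(-36\right) = 43 \left(-15 + 20\right) \left(-36\right) = 43 \cdot 5 \left(-36\right) = 215 \left(-36\right) = -7740$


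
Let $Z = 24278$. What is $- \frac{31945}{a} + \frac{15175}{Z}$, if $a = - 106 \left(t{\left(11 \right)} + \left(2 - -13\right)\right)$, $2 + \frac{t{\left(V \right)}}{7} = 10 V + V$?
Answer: $\frac{1069805555}{1091150432} \approx 0.98044$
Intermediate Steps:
$t{\left(V \right)} = -14 + 77 V$ ($t{\left(V \right)} = -14 + 7 \left(10 V + V\right) = -14 + 7 \cdot 11 V = -14 + 77 V$)
$a = -89888$ ($a = - 106 \left(\left(-14 + 77 \cdot 11\right) + \left(2 - -13\right)\right) = - 106 \left(\left(-14 + 847\right) + \left(2 + 13\right)\right) = - 106 \left(833 + 15\right) = \left(-106\right) 848 = -89888$)
$- \frac{31945}{a} + \frac{15175}{Z} = - \frac{31945}{-89888} + \frac{15175}{24278} = \left(-31945\right) \left(- \frac{1}{89888}\right) + 15175 \cdot \frac{1}{24278} = \frac{31945}{89888} + \frac{15175}{24278} = \frac{1069805555}{1091150432}$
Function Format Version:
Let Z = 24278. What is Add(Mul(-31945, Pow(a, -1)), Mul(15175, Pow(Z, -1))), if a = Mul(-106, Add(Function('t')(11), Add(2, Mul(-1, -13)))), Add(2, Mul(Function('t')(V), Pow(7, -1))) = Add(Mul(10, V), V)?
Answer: Rational(1069805555, 1091150432) ≈ 0.98044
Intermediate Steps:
Function('t')(V) = Add(-14, Mul(77, V)) (Function('t')(V) = Add(-14, Mul(7, Add(Mul(10, V), V))) = Add(-14, Mul(7, Mul(11, V))) = Add(-14, Mul(77, V)))
a = -89888 (a = Mul(-106, Add(Add(-14, Mul(77, 11)), Add(2, Mul(-1, -13)))) = Mul(-106, Add(Add(-14, 847), Add(2, 13))) = Mul(-106, Add(833, 15)) = Mul(-106, 848) = -89888)
Add(Mul(-31945, Pow(a, -1)), Mul(15175, Pow(Z, -1))) = Add(Mul(-31945, Pow(-89888, -1)), Mul(15175, Pow(24278, -1))) = Add(Mul(-31945, Rational(-1, 89888)), Mul(15175, Rational(1, 24278))) = Add(Rational(31945, 89888), Rational(15175, 24278)) = Rational(1069805555, 1091150432)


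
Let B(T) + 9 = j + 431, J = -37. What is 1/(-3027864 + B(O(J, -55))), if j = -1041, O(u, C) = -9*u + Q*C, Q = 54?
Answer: -1/3028483 ≈ -3.3020e-7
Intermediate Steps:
O(u, C) = -9*u + 54*C
B(T) = -619 (B(T) = -9 + (-1041 + 431) = -9 - 610 = -619)
1/(-3027864 + B(O(J, -55))) = 1/(-3027864 - 619) = 1/(-3028483) = -1/3028483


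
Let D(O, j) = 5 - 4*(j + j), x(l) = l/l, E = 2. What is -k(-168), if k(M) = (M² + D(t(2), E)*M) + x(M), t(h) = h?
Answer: -30073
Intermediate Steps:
x(l) = 1
D(O, j) = 5 - 8*j
k(M) = 1 + M² - 11*M (k(M) = (M² + (5 - 8*2)*M) + 1 = (M² + (5 - 16)*M) + 1 = (M² - 11*M) + 1 = 1 + M² - 11*M)
-k(-168) = -(1 + (-168)² - 11*(-168)) = -(1 + 28224 + 1848) = -1*30073 = -30073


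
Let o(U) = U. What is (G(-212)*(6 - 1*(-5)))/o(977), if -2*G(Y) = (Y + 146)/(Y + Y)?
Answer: -363/414248 ≈ -0.00087629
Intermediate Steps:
G(Y) = -(146 + Y)/(4*Y) (G(Y) = -(Y + 146)/(2*(Y + Y)) = -(146 + Y)/(2*(2*Y)) = -(146 + Y)*1/(2*Y)/2 = -(146 + Y)/(4*Y))
(G(-212)*(6 - 1*(-5)))/o(977) = (((1/4)*(-146 - 1*(-212))/(-212))*(6 - 1*(-5)))/977 = (((1/4)*(-1/212)*(-146 + 212))*(6 + 5))*(1/977) = (((1/4)*(-1/212)*66)*11)*(1/977) = -33/424*11*(1/977) = -363/424*1/977 = -363/414248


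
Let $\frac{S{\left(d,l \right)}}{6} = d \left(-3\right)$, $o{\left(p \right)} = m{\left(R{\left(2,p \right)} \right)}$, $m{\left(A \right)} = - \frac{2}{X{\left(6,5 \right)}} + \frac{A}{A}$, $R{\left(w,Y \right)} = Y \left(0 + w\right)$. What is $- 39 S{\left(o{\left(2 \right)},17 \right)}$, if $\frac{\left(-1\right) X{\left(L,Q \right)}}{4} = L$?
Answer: $\frac{1521}{2} \approx 760.5$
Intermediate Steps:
$X{\left(L,Q \right)} = - 4 L$
$R{\left(w,Y \right)} = Y w$
$m{\left(A \right)} = \frac{13}{12}$ ($m{\left(A \right)} = - \frac{2}{\left(-4\right) 6} + \frac{A}{A} = - \frac{2}{-24} + 1 = \left(-2\right) \left(- \frac{1}{24}\right) + 1 = \frac{1}{12} + 1 = \frac{13}{12}$)
$o{\left(p \right)} = \frac{13}{12}$
$S{\left(d,l \right)} = - 18 d$ ($S{\left(d,l \right)} = 6 d \left(-3\right) = 6 \left(- 3 d\right) = - 18 d$)
$- 39 S{\left(o{\left(2 \right)},17 \right)} = - 39 \left(\left(-18\right) \frac{13}{12}\right) = \left(-39\right) \left(- \frac{39}{2}\right) = \frac{1521}{2}$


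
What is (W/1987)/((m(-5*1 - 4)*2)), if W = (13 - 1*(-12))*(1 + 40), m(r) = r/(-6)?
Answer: 1025/5961 ≈ 0.17195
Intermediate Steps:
m(r) = -r/6 (m(r) = r*(-⅙) = -r/6)
W = 1025 (W = (13 + 12)*41 = 25*41 = 1025)
(W/1987)/((m(-5*1 - 4)*2)) = (1025/1987)/((-(-5*1 - 4)/6*2)) = (1025*(1/1987))/((-(-5 - 4)/6*2)) = 1025/(1987*((-⅙*(-9)*2))) = 1025/(1987*(((3/2)*2))) = (1025/1987)/3 = (1025/1987)*(⅓) = 1025/5961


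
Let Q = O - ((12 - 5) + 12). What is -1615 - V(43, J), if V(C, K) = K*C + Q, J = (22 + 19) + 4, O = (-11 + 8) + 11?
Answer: -3539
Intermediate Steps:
O = 8 (O = -3 + 11 = 8)
Q = -11 (Q = 8 - ((12 - 5) + 12) = 8 - (7 + 12) = 8 - 1*19 = 8 - 19 = -11)
J = 45 (J = 41 + 4 = 45)
V(C, K) = -11 + C*K (V(C, K) = K*C - 11 = C*K - 11 = -11 + C*K)
-1615 - V(43, J) = -1615 - (-11 + 43*45) = -1615 - (-11 + 1935) = -1615 - 1*1924 = -1615 - 1924 = -3539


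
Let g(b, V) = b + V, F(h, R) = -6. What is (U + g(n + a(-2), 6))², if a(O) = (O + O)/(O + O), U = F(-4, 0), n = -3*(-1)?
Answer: 16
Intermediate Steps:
n = 3
U = -6
a(O) = 1 (a(O) = (2*O)/((2*O)) = (2*O)*(1/(2*O)) = 1)
g(b, V) = V + b
(U + g(n + a(-2), 6))² = (-6 + (6 + (3 + 1)))² = (-6 + (6 + 4))² = (-6 + 10)² = 4² = 16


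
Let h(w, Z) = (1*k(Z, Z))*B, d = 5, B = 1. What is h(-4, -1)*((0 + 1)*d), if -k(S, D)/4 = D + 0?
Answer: 20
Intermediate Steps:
k(S, D) = -4*D (k(S, D) = -4*(D + 0) = -4*D)
h(w, Z) = -4*Z (h(w, Z) = (1*(-4*Z))*1 = -4*Z*1 = -4*Z)
h(-4, -1)*((0 + 1)*d) = (-4*(-1))*((0 + 1)*5) = 4*(1*5) = 4*5 = 20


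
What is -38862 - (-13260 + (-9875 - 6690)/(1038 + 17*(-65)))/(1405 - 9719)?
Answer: -21648482611/557038 ≈ -38864.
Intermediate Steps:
-38862 - (-13260 + (-9875 - 6690)/(1038 + 17*(-65)))/(1405 - 9719) = -38862 - (-13260 - 16565/(1038 - 1105))/(-8314) = -38862 - (-13260 - 16565/(-67))*(-1)/8314 = -38862 - (-13260 - 16565*(-1/67))*(-1)/8314 = -38862 - (-13260 + 16565/67)*(-1)/8314 = -38862 - (-871855)*(-1)/(67*8314) = -38862 - 1*871855/557038 = -38862 - 871855/557038 = -21648482611/557038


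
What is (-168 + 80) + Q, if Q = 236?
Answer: 148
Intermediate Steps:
(-168 + 80) + Q = (-168 + 80) + 236 = -88 + 236 = 148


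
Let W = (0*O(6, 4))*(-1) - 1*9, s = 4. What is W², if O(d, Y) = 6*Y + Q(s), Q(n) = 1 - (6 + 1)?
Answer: 81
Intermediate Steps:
Q(n) = -6 (Q(n) = 1 - 1*7 = 1 - 7 = -6)
O(d, Y) = -6 + 6*Y (O(d, Y) = 6*Y - 6 = -6 + 6*Y)
W = -9 (W = (0*(-6 + 6*4))*(-1) - 1*9 = (0*(-6 + 24))*(-1) - 9 = (0*18)*(-1) - 9 = 0*(-1) - 9 = 0 - 9 = -9)
W² = (-9)² = 81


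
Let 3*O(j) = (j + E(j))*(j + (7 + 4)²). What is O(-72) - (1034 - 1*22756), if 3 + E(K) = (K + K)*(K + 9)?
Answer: 168673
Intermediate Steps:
E(K) = -3 + 2*K*(9 + K) (E(K) = -3 + (K + K)*(K + 9) = -3 + (2*K)*(9 + K) = -3 + 2*K*(9 + K))
O(j) = (121 + j)*(-3 + 2*j² + 19*j)/3 (O(j) = ((j + (-3 + 2*j² + 18*j))*(j + (7 + 4)²))/3 = ((-3 + 2*j² + 19*j)*(j + 11²))/3 = ((-3 + 2*j² + 19*j)*(j + 121))/3 = ((-3 + 2*j² + 19*j)*(121 + j))/3 = ((121 + j)*(-3 + 2*j² + 19*j))/3 = (121 + j)*(-3 + 2*j² + 19*j)/3)
O(-72) - (1034 - 1*22756) = (-121 + 87*(-72)² + (⅔)*(-72)³ + (2296/3)*(-72)) - (1034 - 1*22756) = (-121 + 87*5184 + (⅔)*(-373248) - 55104) - (1034 - 22756) = (-121 + 451008 - 248832 - 55104) - 1*(-21722) = 146951 + 21722 = 168673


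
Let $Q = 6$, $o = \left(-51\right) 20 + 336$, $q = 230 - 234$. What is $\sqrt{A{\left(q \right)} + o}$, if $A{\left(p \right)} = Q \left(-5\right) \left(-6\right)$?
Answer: $6 i \sqrt{14} \approx 22.45 i$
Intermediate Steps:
$q = -4$ ($q = 230 - 234 = -4$)
$o = -684$ ($o = -1020 + 336 = -684$)
$A{\left(p \right)} = 180$ ($A{\left(p \right)} = 6 \left(-5\right) \left(-6\right) = \left(-30\right) \left(-6\right) = 180$)
$\sqrt{A{\left(q \right)} + o} = \sqrt{180 - 684} = \sqrt{-504} = 6 i \sqrt{14}$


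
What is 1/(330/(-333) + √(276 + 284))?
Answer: 1221/688766 + 12321*√35/1721915 ≈ 0.044105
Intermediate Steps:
1/(330/(-333) + √(276 + 284)) = 1/(330*(-1/333) + √560) = 1/(-110/111 + 4*√35)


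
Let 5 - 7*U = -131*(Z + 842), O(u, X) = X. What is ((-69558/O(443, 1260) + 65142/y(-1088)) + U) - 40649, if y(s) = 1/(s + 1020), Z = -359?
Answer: -936877303/210 ≈ -4.4613e+6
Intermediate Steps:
y(s) = 1/(1020 + s)
U = 63278/7 (U = 5/7 - (-131)*(-359 + 842)/7 = 5/7 - (-131)*483/7 = 5/7 - ⅐*(-63273) = 5/7 + 9039 = 63278/7 ≈ 9039.7)
((-69558/O(443, 1260) + 65142/y(-1088)) + U) - 40649 = ((-69558/1260 + 65142/(1/(1020 - 1088))) + 63278/7) - 40649 = ((-69558*1/1260 + 65142/(1/(-68))) + 63278/7) - 40649 = ((-11593/210 + 65142/(-1/68)) + 63278/7) - 40649 = ((-11593/210 + 65142*(-68)) + 63278/7) - 40649 = ((-11593/210 - 4429656) + 63278/7) - 40649 = (-930239353/210 + 63278/7) - 40649 = -928341013/210 - 40649 = -936877303/210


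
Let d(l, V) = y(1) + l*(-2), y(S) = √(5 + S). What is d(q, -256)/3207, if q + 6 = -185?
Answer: 382/3207 + √6/3207 ≈ 0.11988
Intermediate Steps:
q = -191 (q = -6 - 185 = -191)
d(l, V) = √6 - 2*l (d(l, V) = √(5 + 1) + l*(-2) = √6 - 2*l)
d(q, -256)/3207 = (√6 - 2*(-191))/3207 = (√6 + 382)*(1/3207) = (382 + √6)*(1/3207) = 382/3207 + √6/3207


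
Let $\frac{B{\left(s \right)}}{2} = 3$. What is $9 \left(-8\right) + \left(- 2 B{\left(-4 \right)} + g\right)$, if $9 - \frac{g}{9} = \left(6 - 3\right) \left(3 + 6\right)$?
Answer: $-246$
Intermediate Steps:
$g = -162$ ($g = 81 - 9 \left(6 - 3\right) \left(3 + 6\right) = 81 - 9 \cdot 3 \cdot 9 = 81 - 243 = -162$)
$B{\left(s \right)} = 6$ ($B{\left(s \right)} = 2 \cdot 3 = 6$)
$9 \left(-8\right) + \left(- 2 B{\left(-4 \right)} + g\right) = 9 \left(-8\right) - 174 = -72 - 174 = -246$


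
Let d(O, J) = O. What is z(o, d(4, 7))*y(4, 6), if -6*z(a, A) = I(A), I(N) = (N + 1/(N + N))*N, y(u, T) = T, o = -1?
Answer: -33/2 ≈ -16.500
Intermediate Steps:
I(N) = N*(N + 1/(2*N)) (I(N) = (N + 1/(2*N))*N = N*(N + 1/(2*N)))
z(a, A) = -1/12 - A²/6 (z(a, A) = -(½ + A²)/6 = -1/12 - A²/6)
z(o, d(4, 7))*y(4, 6) = (-1/12 - ⅙*4²)*6 = (-1/12 - ⅙*16)*6 = (-1/12 - 8/3)*6 = -11/4*6 = -33/2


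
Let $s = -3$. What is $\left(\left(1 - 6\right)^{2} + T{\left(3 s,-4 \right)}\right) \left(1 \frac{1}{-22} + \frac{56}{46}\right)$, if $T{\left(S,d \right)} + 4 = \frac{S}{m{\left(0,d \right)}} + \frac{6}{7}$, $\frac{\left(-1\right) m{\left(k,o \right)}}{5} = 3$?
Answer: $\frac{233049}{8855} \approx 26.318$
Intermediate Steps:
$m{\left(k,o \right)} = -15$ ($m{\left(k,o \right)} = \left(-5\right) 3 = -15$)
$T{\left(S,d \right)} = - \frac{22}{7} - \frac{S}{15}$ ($T{\left(S,d \right)} = -4 + \left(\frac{S}{-15} + \frac{6}{7}\right) = -4 + \left(S \left(- \frac{1}{15}\right) + 6 \cdot \frac{1}{7}\right) = -4 - \left(- \frac{6}{7} + \frac{S}{15}\right) = - \frac{22}{7} - \frac{S}{15}$)
$\left(\left(1 - 6\right)^{2} + T{\left(3 s,-4 \right)}\right) \left(1 \frac{1}{-22} + \frac{56}{46}\right) = \left(\left(1 - 6\right)^{2} - \left(\frac{22}{7} + \frac{3 \left(-3\right)}{15}\right)\right) \left(1 \frac{1}{-22} + \frac{56}{46}\right) = \left(\left(-5\right)^{2} - \frac{89}{35}\right) \left(1 \left(- \frac{1}{22}\right) + 56 \cdot \frac{1}{46}\right) = \left(25 + \left(- \frac{22}{7} + \frac{3}{5}\right)\right) \left(- \frac{1}{22} + \frac{28}{23}\right) = \left(25 - \frac{89}{35}\right) \frac{593}{506} = \frac{786}{35} \cdot \frac{593}{506} = \frac{233049}{8855}$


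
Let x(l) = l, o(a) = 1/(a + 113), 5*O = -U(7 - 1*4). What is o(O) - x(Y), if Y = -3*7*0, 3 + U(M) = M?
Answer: 1/113 ≈ 0.0088496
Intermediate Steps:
U(M) = -3 + M
O = 0 (O = (-(-3 + (7 - 1*4)))/5 = (-(-3 + (7 - 4)))/5 = (-(-3 + 3))/5 = (-1*0)/5 = (1/5)*0 = 0)
Y = 0 (Y = -21*0 = 0)
o(a) = 1/(113 + a)
o(O) - x(Y) = 1/(113 + 0) - 1*0 = 1/113 + 0 = 1/113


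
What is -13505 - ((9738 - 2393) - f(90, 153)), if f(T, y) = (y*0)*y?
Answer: -20850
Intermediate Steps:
f(T, y) = 0 (f(T, y) = 0*y = 0)
-13505 - ((9738 - 2393) - f(90, 153)) = -13505 - ((9738 - 2393) - 1*0) = -13505 - (7345 + 0) = -13505 - 1*7345 = -13505 - 7345 = -20850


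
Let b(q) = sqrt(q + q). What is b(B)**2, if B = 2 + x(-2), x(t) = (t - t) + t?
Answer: 0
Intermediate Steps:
x(t) = t (x(t) = 0 + t = t)
B = 0 (B = 2 - 2 = 0)
b(q) = sqrt(2)*sqrt(q) (b(q) = sqrt(2*q) = sqrt(2)*sqrt(q))
b(B)**2 = (sqrt(2)*sqrt(0))**2 = (sqrt(2)*0)**2 = 0**2 = 0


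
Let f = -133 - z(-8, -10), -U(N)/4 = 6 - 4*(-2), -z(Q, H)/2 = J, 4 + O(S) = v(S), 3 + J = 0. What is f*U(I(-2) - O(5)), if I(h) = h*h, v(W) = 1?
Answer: 7784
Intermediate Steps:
J = -3 (J = -3 + 0 = -3)
O(S) = -3 (O(S) = -4 + 1 = -3)
z(Q, H) = 6 (z(Q, H) = -2*(-3) = 6)
I(h) = h**2
U(N) = -56 (U(N) = -4*(6 - 4*(-2)) = -4*(6 + 8) = -4*14 = -56)
f = -139 (f = -133 - 1*6 = -133 - 6 = -139)
f*U(I(-2) - O(5)) = -139*(-56) = 7784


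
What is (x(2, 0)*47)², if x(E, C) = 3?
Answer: 19881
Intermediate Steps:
(x(2, 0)*47)² = (3*47)² = 141² = 19881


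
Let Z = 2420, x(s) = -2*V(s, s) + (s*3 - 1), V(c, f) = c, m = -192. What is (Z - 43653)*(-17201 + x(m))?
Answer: 717206802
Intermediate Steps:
x(s) = -1 + s (x(s) = -2*s + (s*3 - 1) = -2*s + (3*s - 1) = -2*s + (-1 + 3*s) = -1 + s)
(Z - 43653)*(-17201 + x(m)) = (2420 - 43653)*(-17201 + (-1 - 192)) = -41233*(-17201 - 193) = -41233*(-17394) = 717206802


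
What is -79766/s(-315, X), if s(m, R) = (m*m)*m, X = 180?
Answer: 79766/31255875 ≈ 0.0025520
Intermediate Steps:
s(m, R) = m³ (s(m, R) = m²*m = m³)
-79766/s(-315, X) = -79766/((-315)³) = -79766/(-31255875) = -79766*(-1/31255875) = 79766/31255875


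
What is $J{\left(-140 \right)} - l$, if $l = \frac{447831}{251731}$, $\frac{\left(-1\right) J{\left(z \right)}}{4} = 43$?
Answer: $- \frac{43745563}{251731} \approx -173.78$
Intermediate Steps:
$J{\left(z \right)} = -172$ ($J{\left(z \right)} = \left(-4\right) 43 = -172$)
$l = \frac{447831}{251731}$ ($l = 447831 \cdot \frac{1}{251731} = \frac{447831}{251731} \approx 1.779$)
$J{\left(-140 \right)} - l = -172 - \frac{447831}{251731} = - \frac{43745563}{251731}$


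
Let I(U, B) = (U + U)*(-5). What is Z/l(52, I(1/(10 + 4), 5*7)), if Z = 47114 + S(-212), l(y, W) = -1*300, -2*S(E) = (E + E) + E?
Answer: -11858/75 ≈ -158.11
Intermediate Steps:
S(E) = -3*E/2 (S(E) = -((E + E) + E)/2 = -(2*E + E)/2 = -3*E/2)
I(U, B) = -10*U (I(U, B) = (2*U)*(-5) = -10*U)
l(y, W) = -300
Z = 47432 (Z = 47114 - 3/2*(-212) = 47114 + 318 = 47432)
Z/l(52, I(1/(10 + 4), 5*7)) = 47432/(-300) = 47432*(-1/300) = -11858/75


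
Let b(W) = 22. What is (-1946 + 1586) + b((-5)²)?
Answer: -338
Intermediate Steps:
(-1946 + 1586) + b((-5)²) = (-1946 + 1586) + 22 = -360 + 22 = -338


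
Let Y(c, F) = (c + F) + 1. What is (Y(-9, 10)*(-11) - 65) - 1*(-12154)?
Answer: 12067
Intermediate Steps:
Y(c, F) = 1 + F + c (Y(c, F) = (F + c) + 1 = 1 + F + c)
(Y(-9, 10)*(-11) - 65) - 1*(-12154) = ((1 + 10 - 9)*(-11) - 65) - 1*(-12154) = (2*(-11) - 65) + 12154 = (-22 - 65) + 12154 = -87 + 12154 = 12067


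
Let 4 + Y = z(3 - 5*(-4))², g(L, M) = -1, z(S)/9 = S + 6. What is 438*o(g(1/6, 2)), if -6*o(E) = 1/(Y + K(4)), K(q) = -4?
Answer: -73/68113 ≈ -0.0010717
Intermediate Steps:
z(S) = 54 + 9*S (z(S) = 9*(S + 6) = 9*(6 + S) = 54 + 9*S)
Y = 68117 (Y = -4 + (54 + 9*(3 - 5*(-4)))² = -4 + (54 + 9*(3 + 20))² = -4 + (54 + 9*23)² = -4 + (54 + 207)² = -4 + 261² = -4 + 68121 = 68117)
o(E) = -1/408678 (o(E) = -1/(6*(68117 - 4)) = -⅙/68113 = -⅙*1/68113 = -1/408678)
438*o(g(1/6, 2)) = 438*(-1/408678) = -73/68113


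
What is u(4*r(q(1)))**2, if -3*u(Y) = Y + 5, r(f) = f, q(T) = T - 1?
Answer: 25/9 ≈ 2.7778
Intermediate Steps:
q(T) = -1 + T
u(Y) = -5/3 - Y/3 (u(Y) = -(Y + 5)/3 = -(5 + Y)/3 = -5/3 - Y/3)
u(4*r(q(1)))**2 = (-5/3 - 4*(-1 + 1)/3)**2 = (-5/3 - 4*0/3)**2 = (-5/3 - 1/3*0)**2 = (-5/3 + 0)**2 = (-5/3)**2 = 25/9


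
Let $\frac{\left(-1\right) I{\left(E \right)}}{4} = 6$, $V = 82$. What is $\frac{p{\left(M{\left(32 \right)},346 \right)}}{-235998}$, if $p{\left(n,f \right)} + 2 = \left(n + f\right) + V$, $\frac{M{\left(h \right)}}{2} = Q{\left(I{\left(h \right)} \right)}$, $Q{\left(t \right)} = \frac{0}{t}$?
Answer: $- \frac{71}{39333} \approx -0.0018051$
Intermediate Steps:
$I{\left(E \right)} = -24$ ($I{\left(E \right)} = \left(-4\right) 6 = -24$)
$Q{\left(t \right)} = 0$
$M{\left(h \right)} = 0$ ($M{\left(h \right)} = 2 \cdot 0 = 0$)
$p{\left(n,f \right)} = 80 + f + n$ ($p{\left(n,f \right)} = -2 + \left(\left(n + f\right) + 82\right) = -2 + \left(\left(f + n\right) + 82\right) = -2 + \left(82 + f + n\right) = 80 + f + n$)
$\frac{p{\left(M{\left(32 \right)},346 \right)}}{-235998} = \frac{80 + 346 + 0}{-235998} = 426 \left(- \frac{1}{235998}\right) = - \frac{71}{39333}$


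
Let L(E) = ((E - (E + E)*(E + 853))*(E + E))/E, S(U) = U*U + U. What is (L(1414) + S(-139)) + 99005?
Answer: -12701137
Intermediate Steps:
S(U) = U + U**2 (S(U) = U**2 + U = U + U**2)
L(E) = 2*E - 4*E*(853 + E) (L(E) = ((E - 2*E*(853 + E))*(2*E))/E = (2*E*(E - 2*E*(853 + E)))/E = 2*E - 4*E*(853 + E))
(L(1414) + S(-139)) + 99005 = (-2*1414*(1705 + 2*1414) - 139*(1 - 139)) + 99005 = (-2*1414*(1705 + 2828) - 139*(-138)) + 99005 = (-2*1414*4533 + 19182) + 99005 = (-12819324 + 19182) + 99005 = -12800142 + 99005 = -12701137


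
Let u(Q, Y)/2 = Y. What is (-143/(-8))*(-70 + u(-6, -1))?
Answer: -1287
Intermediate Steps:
u(Q, Y) = 2*Y
(-143/(-8))*(-70 + u(-6, -1)) = (-143/(-8))*(-70 + 2*(-1)) = (-143*(-⅛))*(-70 - 2) = (143/8)*(-72) = -1287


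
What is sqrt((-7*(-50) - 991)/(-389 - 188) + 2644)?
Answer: 3*sqrt(97848237)/577 ≈ 51.431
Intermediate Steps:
sqrt((-7*(-50) - 991)/(-389 - 188) + 2644) = sqrt((350 - 991)/(-577) + 2644) = sqrt(-641*(-1/577) + 2644) = sqrt(641/577 + 2644) = sqrt(1526229/577) = 3*sqrt(97848237)/577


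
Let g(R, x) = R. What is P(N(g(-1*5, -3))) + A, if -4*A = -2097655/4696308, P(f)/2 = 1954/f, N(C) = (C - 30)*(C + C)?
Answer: 37073432953/3287415600 ≈ 11.277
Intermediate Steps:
N(C) = 2*C*(-30 + C) (N(C) = (-30 + C)*(2*C) = 2*C*(-30 + C))
P(f) = 3908/f (P(f) = 2*(1954/f) = 3908/f)
A = 2097655/18785232 (A = -(-2097655)/(4*4696308) = -¼*(-2097655/4696308) = 2097655/18785232 ≈ 0.11167)
P(N(g(-1*5, -3))) + A = 3908/((2*(-1*5)*(-30 - 1*5))) + 2097655/18785232 = 3908/((2*(-5)*(-30 - 5))) + 2097655/18785232 = 3908/((2*(-5)*(-35))) + 2097655/18785232 = 3908/350 + 2097655/18785232 = 3908*(1/350) + 2097655/18785232 = 1954/175 + 2097655/18785232 = 37073432953/3287415600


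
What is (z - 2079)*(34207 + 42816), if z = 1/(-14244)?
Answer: -2280903434371/14244 ≈ -1.6013e+8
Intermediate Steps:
z = -1/14244 ≈ -7.0205e-5
(z - 2079)*(34207 + 42816) = (-1/14244 - 2079)*(34207 + 42816) = -29613277/14244*77023 = -2280903434371/14244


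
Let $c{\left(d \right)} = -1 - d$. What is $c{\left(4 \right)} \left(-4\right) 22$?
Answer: $440$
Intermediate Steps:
$c{\left(4 \right)} \left(-4\right) 22 = \left(-1 - 4\right) \left(-4\right) 22 = \left(-5\right) \left(-4\right) 22 = 20 \cdot 22 = 440$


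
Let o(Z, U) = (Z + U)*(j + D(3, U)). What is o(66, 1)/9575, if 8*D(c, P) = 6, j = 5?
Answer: 1541/38300 ≈ 0.040235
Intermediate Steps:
D(c, P) = ¾ (D(c, P) = (⅛)*6 = ¾)
o(Z, U) = 23*U/4 + 23*Z/4 (o(Z, U) = (Z + U)*(5 + ¾) = (U + Z)*(23/4) = 23*U/4 + 23*Z/4)
o(66, 1)/9575 = ((23/4)*1 + (23/4)*66)/9575 = (23/4 + 759/2)*(1/9575) = (1541/4)*(1/9575) = 1541/38300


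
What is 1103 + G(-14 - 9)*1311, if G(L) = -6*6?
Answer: -46093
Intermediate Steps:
G(L) = -36
1103 + G(-14 - 9)*1311 = 1103 - 36*1311 = 1103 - 47196 = -46093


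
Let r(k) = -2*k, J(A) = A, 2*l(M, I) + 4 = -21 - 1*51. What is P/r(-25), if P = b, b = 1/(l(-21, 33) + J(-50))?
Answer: -1/4400 ≈ -0.00022727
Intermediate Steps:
l(M, I) = -38 (l(M, I) = -2 + (-21 - 1*51)/2 = -2 + (-21 - 51)/2 = -2 + (½)*(-72) = -2 - 36 = -38)
b = -1/88 (b = 1/(-38 - 50) = 1/(-88) = -1/88 ≈ -0.011364)
P = -1/88 ≈ -0.011364
P/r(-25) = -1/(88*((-2*(-25)))) = -1/88/50 = -1/88*1/50 = -1/4400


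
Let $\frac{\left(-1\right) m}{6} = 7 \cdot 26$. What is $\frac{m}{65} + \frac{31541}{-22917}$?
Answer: $- \frac{2082733}{114585} \approx -18.176$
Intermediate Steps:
$m = -1092$ ($m = - 6 \cdot 7 \cdot 26 = \left(-6\right) 182 = -1092$)
$\frac{m}{65} + \frac{31541}{-22917} = - \frac{1092}{65} + \frac{31541}{-22917} = \left(-1092\right) \frac{1}{65} + 31541 \left(- \frac{1}{22917}\right) = - \frac{84}{5} - \frac{31541}{22917} = - \frac{2082733}{114585}$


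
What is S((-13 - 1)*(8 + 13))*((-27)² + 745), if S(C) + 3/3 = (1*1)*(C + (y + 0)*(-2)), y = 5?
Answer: -449570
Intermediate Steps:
S(C) = -11 + C (S(C) = -1 + (1*1)*(C + (5 + 0)*(-2)) = -1 + 1*(C + 5*(-2)) = -1 + 1*(C - 10) = -1 + 1*(-10 + C) = -1 + (-10 + C) = -11 + C)
S((-13 - 1)*(8 + 13))*((-27)² + 745) = (-11 + (-13 - 1)*(8 + 13))*((-27)² + 745) = (-11 - 14*21)*(729 + 745) = (-11 - 294)*1474 = -305*1474 = -449570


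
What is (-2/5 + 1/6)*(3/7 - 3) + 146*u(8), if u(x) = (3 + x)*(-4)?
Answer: -32117/5 ≈ -6423.4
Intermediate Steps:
u(x) = -12 - 4*x
(-2/5 + 1/6)*(3/7 - 3) + 146*u(8) = (-2/5 + 1/6)*(3/7 - 3) + 146*(-12 - 4*8) = (-2*⅕ + 1*(⅙))*(3*(⅐) - 3) + 146*(-12 - 32) = (-⅖ + ⅙)*(3/7 - 3) + 146*(-44) = -7/30*(-18/7) - 6424 = ⅗ - 6424 = -32117/5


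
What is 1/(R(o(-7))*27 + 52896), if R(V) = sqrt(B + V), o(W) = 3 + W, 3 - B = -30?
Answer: 608/32160525 - 3*sqrt(29)/310885075 ≈ 1.8853e-5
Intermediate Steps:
B = 33 (B = 3 - 1*(-30) = 3 + 30 = 33)
R(V) = sqrt(33 + V)
1/(R(o(-7))*27 + 52896) = 1/(sqrt(33 + (3 - 7))*27 + 52896) = 1/(sqrt(33 - 4)*27 + 52896) = 1/(sqrt(29)*27 + 52896) = 1/(27*sqrt(29) + 52896) = 1/(52896 + 27*sqrt(29))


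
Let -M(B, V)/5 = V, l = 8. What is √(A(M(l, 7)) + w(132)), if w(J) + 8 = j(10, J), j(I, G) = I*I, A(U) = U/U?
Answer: √93 ≈ 9.6436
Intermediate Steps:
M(B, V) = -5*V
A(U) = 1
j(I, G) = I²
w(J) = 92 (w(J) = -8 + 10² = -8 + 100 = 92)
√(A(M(l, 7)) + w(132)) = √(1 + 92) = √93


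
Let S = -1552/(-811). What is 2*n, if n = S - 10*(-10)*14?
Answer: 2273904/811 ≈ 2803.8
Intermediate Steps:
S = 1552/811 (S = -1552*(-1/811) = 1552/811 ≈ 1.9137)
n = 1136952/811 (n = 1552/811 - 10*(-10)*14 = 1552/811 + 100*14 = 1552/811 + 1400 = 1136952/811 ≈ 1401.9)
2*n = 2*(1136952/811) = 2273904/811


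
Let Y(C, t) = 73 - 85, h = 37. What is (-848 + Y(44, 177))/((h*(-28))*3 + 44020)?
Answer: -215/10228 ≈ -0.021021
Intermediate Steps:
Y(C, t) = -12
(-848 + Y(44, 177))/((h*(-28))*3 + 44020) = (-848 - 12)/((37*(-28))*3 + 44020) = -860/(-1036*3 + 44020) = -860/(-3108 + 44020) = -860/40912 = -860*1/40912 = -215/10228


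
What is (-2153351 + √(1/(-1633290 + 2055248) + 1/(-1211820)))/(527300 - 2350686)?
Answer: 2153351/1823386 - √25242861180411795/233091247211823540 ≈ 1.1810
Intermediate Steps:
(-2153351 + √(1/(-1633290 + 2055248) + 1/(-1211820)))/(527300 - 2350686) = (-2153351 + √(1/421958 - 1/1211820))/(-1823386) = (-2153351 + √(1/421958 - 1/1211820))*(-1/1823386) = (-2153351 + √(394931/255668571780))*(-1/1823386) = (-2153351 + √25242861180411795/127834285890)*(-1/1823386) = 2153351/1823386 - √25242861180411795/233091247211823540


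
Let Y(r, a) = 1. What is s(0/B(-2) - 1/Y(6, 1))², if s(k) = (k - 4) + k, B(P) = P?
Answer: 36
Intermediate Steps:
s(k) = -4 + 2*k (s(k) = (-4 + k) + k = -4 + 2*k)
s(0/B(-2) - 1/Y(6, 1))² = (-4 + 2*(0/(-2) - 1/1))² = (-4 + 2*(0*(-½) - 1*1))² = (-4 + 2*(0 - 1))² = (-4 + 2*(-1))² = (-4 - 2)² = (-6)² = 36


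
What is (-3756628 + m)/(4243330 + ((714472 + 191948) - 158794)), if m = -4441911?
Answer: -8198539/4990956 ≈ -1.6427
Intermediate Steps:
(-3756628 + m)/(4243330 + ((714472 + 191948) - 158794)) = (-3756628 - 4441911)/(4243330 + ((714472 + 191948) - 158794)) = -8198539/(4243330 + (906420 - 158794)) = -8198539/(4243330 + 747626) = -8198539/4990956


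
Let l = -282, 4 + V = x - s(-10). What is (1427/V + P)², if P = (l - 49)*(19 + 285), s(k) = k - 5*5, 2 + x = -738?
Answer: 5089943934008649/502681 ≈ 1.0126e+10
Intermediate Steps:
x = -740 (x = -2 - 738 = -740)
s(k) = -25 + k (s(k) = k - 25 = -25 + k)
V = -709 (V = -4 + (-740 - (-25 - 10)) = -4 + (-740 - 1*(-35)) = -4 + (-740 + 35) = -4 - 705 = -709)
P = -100624 (P = (-282 - 49)*(19 + 285) = -331*304 = -100624)
(1427/V + P)² = (1427/(-709) - 100624)² = (1427*(-1/709) - 100624)² = (-1427/709 - 100624)² = (-71343843/709)² = 5089943934008649/502681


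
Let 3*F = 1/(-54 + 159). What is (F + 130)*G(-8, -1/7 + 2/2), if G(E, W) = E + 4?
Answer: -163804/315 ≈ -520.01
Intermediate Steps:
G(E, W) = 4 + E
F = 1/315 (F = 1/(3*(-54 + 159)) = (⅓)/105 = (⅓)*(1/105) = 1/315 ≈ 0.0031746)
(F + 130)*G(-8, -1/7 + 2/2) = (1/315 + 130)*(4 - 8) = (40951/315)*(-4) = -163804/315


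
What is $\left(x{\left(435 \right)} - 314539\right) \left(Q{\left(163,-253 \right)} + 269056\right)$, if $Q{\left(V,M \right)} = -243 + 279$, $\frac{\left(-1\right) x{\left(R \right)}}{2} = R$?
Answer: $-84874038628$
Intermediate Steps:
$x{\left(R \right)} = - 2 R$
$Q{\left(V,M \right)} = 36$
$\left(x{\left(435 \right)} - 314539\right) \left(Q{\left(163,-253 \right)} + 269056\right) = \left(\left(-2\right) 435 - 314539\right) \left(36 + 269056\right) = \left(-870 - 314539\right) 269092 = \left(-315409\right) 269092 = -84874038628$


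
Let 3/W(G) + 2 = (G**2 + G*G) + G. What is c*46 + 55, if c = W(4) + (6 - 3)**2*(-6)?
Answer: -41224/17 ≈ -2424.9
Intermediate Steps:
W(G) = 3/(-2 + G + 2*G**2) (W(G) = 3/(-2 + ((G**2 + G*G) + G)) = 3/(-2 + ((G**2 + G**2) + G)) = 3/(-2 + (2*G**2 + G)) = 3/(-2 + (G + 2*G**2)) = 3/(-2 + G + 2*G**2))
c = -1833/34 (c = 3/(-2 + 4 + 2*4**2) + (6 - 3)**2*(-6) = 3/(-2 + 4 + 2*16) + 3**2*(-6) = 3/(-2 + 4 + 32) + 9*(-6) = 3/34 - 54 = -1833/34 ≈ -53.912)
c*46 + 55 = -1833/34*46 + 55 = -42159/17 + 55 = -41224/17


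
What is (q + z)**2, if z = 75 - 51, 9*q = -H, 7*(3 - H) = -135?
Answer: 204304/441 ≈ 463.27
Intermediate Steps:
H = 156/7 (H = 3 - 1/7*(-135) = 3 + 135/7 = 156/7 ≈ 22.286)
q = -52/21 (q = (-1*156/7)/9 = (1/9)*(-156/7) = -52/21 ≈ -2.4762)
z = 24
(q + z)**2 = (-52/21 + 24)**2 = (452/21)**2 = 204304/441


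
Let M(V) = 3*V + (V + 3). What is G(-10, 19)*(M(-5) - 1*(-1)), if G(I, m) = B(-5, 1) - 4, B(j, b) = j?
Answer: 144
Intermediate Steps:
G(I, m) = -9 (G(I, m) = -5 - 4 = -9)
M(V) = 3 + 4*V (M(V) = 3*V + (3 + V) = 3 + 4*V)
G(-10, 19)*(M(-5) - 1*(-1)) = -9*((3 + 4*(-5)) - 1*(-1)) = -9*((3 - 20) + 1) = -9*(-17 + 1) = -9*(-16) = 144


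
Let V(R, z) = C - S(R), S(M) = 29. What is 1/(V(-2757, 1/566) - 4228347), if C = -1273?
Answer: -1/4229649 ≈ -2.3643e-7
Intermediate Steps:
V(R, z) = -1302 (V(R, z) = -1273 - 1*29 = -1273 - 29 = -1302)
1/(V(-2757, 1/566) - 4228347) = 1/(-1302 - 4228347) = 1/(-4229649) = -1/4229649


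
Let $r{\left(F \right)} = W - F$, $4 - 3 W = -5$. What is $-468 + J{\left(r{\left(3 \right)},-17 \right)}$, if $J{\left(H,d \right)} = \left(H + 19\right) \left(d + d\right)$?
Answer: $-1114$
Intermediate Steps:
$W = 3$ ($W = \frac{4}{3} - - \frac{5}{3} = \frac{4}{3} + \frac{5}{3} = 3$)
$r{\left(F \right)} = 3 - F$
$J{\left(H,d \right)} = 2 d \left(19 + H\right)$ ($J{\left(H,d \right)} = \left(19 + H\right) 2 d = 2 d \left(19 + H\right)$)
$-468 + J{\left(r{\left(3 \right)},-17 \right)} = -468 + 2 \left(-17\right) \left(19 + \left(3 - 3\right)\right) = -468 + 2 \left(-17\right) \left(19 + 0\right) = -468 + 2 \left(-17\right) 19 = -468 - 646 = -1114$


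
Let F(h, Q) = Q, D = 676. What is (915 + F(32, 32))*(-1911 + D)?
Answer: -1169545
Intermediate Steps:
(915 + F(32, 32))*(-1911 + D) = (915 + 32)*(-1911 + 676) = 947*(-1235) = -1169545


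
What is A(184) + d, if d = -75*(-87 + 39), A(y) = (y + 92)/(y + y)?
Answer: 14403/4 ≈ 3600.8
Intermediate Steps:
A(y) = (92 + y)/(2*y) (A(y) = (92 + y)/((2*y)) = (92 + y)*(1/(2*y)) = (92 + y)/(2*y))
d = 3600 (d = -75*(-48) = 3600)
A(184) + d = (½)*(92 + 184)/184 + 3600 = (½)*(1/184)*276 + 3600 = ¾ + 3600 = 14403/4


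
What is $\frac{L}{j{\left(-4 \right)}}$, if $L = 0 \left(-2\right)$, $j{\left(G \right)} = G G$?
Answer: $0$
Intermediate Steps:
$j{\left(G \right)} = G^{2}$
$L = 0$
$\frac{L}{j{\left(-4 \right)}} = \frac{0}{\left(-4\right)^{2}} = \frac{0}{16} = 0 \cdot \frac{1}{16} = 0$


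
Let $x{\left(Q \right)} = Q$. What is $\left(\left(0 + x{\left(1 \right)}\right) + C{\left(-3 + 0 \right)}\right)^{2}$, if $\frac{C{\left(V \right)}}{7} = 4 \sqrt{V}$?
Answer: $-2351 + 56 i \sqrt{3} \approx -2351.0 + 96.995 i$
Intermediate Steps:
$C{\left(V \right)} = 28 \sqrt{V}$ ($C{\left(V \right)} = 7 \cdot 4 \sqrt{V} = 28 \sqrt{V}$)
$\left(\left(0 + x{\left(1 \right)}\right) + C{\left(-3 + 0 \right)}\right)^{2} = \left(\left(0 + 1\right) + 28 \sqrt{-3 + 0}\right)^{2} = \left(1 + 28 \sqrt{-3}\right)^{2} = \left(1 + 28 i \sqrt{3}\right)^{2}$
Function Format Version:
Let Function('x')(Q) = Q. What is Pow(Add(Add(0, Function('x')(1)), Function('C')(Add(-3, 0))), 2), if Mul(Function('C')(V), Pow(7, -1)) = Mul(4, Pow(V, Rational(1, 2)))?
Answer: Add(-2351, Mul(56, I, Pow(3, Rational(1, 2)))) ≈ Add(-2351.0, Mul(96.995, I))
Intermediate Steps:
Function('C')(V) = Mul(28, Pow(V, Rational(1, 2))) (Function('C')(V) = Mul(7, Mul(4, Pow(V, Rational(1, 2)))) = Mul(28, Pow(V, Rational(1, 2))))
Pow(Add(Add(0, Function('x')(1)), Function('C')(Add(-3, 0))), 2) = Pow(Add(Add(0, 1), Mul(28, Pow(Add(-3, 0), Rational(1, 2)))), 2) = Pow(Add(1, Mul(28, Pow(-3, Rational(1, 2)))), 2) = Pow(Add(1, Mul(28, Mul(I, Pow(3, Rational(1, 2))))), 2) = Pow(Add(1, Mul(28, I, Pow(3, Rational(1, 2)))), 2)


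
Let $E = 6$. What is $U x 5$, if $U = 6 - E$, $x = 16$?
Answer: $0$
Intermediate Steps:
$U = 0$ ($U = 6 - 6 = 0$)
$U x 5 = 0 \cdot 16 \cdot 5 = 0 \cdot 5 = 0$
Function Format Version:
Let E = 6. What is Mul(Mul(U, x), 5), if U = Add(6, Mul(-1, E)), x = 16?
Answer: 0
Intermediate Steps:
U = 0 (U = Add(6, Mul(-1, 6)) = Add(6, -6) = 0)
Mul(Mul(U, x), 5) = Mul(Mul(0, 16), 5) = Mul(0, 5) = 0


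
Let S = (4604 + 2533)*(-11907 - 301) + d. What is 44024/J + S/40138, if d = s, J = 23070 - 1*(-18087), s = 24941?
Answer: -511879139689/235994238 ≈ -2169.0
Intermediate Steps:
J = 41157 (J = 23070 + 18087 = 41157)
d = 24941
S = -87103555 (S = (4604 + 2533)*(-11907 - 301) + 24941 = 7137*(-12208) + 24941 = -87128496 + 24941 = -87103555)
44024/J + S/40138 = 44024/41157 - 87103555/40138 = 44024*(1/41157) - 87103555*1/40138 = 44024/41157 - 12443365/5734 = -511879139689/235994238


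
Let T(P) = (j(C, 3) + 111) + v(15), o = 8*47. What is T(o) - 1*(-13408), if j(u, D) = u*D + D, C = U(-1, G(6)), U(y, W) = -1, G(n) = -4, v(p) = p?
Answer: 13534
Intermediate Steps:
C = -1
o = 376
j(u, D) = D + D*u (j(u, D) = D*u + D = D + D*u)
T(P) = 126 (T(P) = (3*(1 - 1) + 111) + 15 = (3*0 + 111) + 15 = (0 + 111) + 15 = 111 + 15 = 126)
T(o) - 1*(-13408) = 126 - 1*(-13408) = 126 + 13408 = 13534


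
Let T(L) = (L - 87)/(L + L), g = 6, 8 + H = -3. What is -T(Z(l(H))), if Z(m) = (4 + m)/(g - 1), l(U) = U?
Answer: -221/7 ≈ -31.571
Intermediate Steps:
H = -11 (H = -8 - 3 = -11)
Z(m) = ⅘ + m/5 (Z(m) = (4 + m)/(6 - 1) = (4 + m)/5 = (4 + m)*(⅕) = ⅘ + m/5)
T(L) = (-87 + L)/(2*L) (T(L) = (-87 + L)/((2*L)) = (-87 + L)*(1/(2*L)) = (-87 + L)/(2*L))
-T(Z(l(H))) = -(-87 + (⅘ + (⅕)*(-11)))/(2*(⅘ + (⅕)*(-11))) = -(-87 + (⅘ - 11/5))/(2*(⅘ - 11/5)) = -(-87 - 7/5)/(2*(-7/5)) = -(-5)*(-442)/(2*7*5) = -1*221/7 = -221/7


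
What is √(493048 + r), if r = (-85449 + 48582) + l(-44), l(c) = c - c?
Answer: √456181 ≈ 675.41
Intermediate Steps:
l(c) = 0
r = -36867 (r = (-85449 + 48582) + 0 = -36867 + 0 = -36867)
√(493048 + r) = √(493048 - 36867) = √456181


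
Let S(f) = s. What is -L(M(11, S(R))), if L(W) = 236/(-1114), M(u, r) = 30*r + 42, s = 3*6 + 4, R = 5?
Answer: 118/557 ≈ 0.21185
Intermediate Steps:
s = 22 (s = 18 + 4 = 22)
S(f) = 22
M(u, r) = 42 + 30*r
L(W) = -118/557 (L(W) = 236*(-1/1114) = -118/557)
-L(M(11, S(R))) = -1*(-118/557) = 118/557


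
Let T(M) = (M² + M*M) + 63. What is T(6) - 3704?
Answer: -3569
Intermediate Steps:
T(M) = 63 + 2*M² (T(M) = (M² + M²) + 63 = 2*M² + 63 = 63 + 2*M²)
T(6) - 3704 = (63 + 2*6²) - 3704 = (63 + 2*36) - 3704 = (63 + 72) - 3704 = 135 - 3704 = -3569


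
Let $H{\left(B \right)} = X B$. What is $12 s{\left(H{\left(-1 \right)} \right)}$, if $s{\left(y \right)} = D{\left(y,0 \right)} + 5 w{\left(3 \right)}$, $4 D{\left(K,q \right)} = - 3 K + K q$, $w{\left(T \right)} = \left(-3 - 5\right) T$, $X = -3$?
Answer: $-1467$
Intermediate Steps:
$H{\left(B \right)} = - 3 B$
$w{\left(T \right)} = - 8 T$
$D{\left(K,q \right)} = - \frac{3 K}{4} + \frac{K q}{4}$ ($D{\left(K,q \right)} = \frac{- 3 K + K q}{4} = - \frac{3 K}{4} + \frac{K q}{4}$)
$s{\left(y \right)} = -120 - \frac{3 y}{4}$ ($s{\left(y \right)} = \frac{y \left(-3 + 0\right)}{4} + 5 \left(\left(-8\right) 3\right) = \frac{1}{4} y \left(-3\right) + 5 \left(-24\right) = - \frac{3 y}{4} - 120 = -120 - \frac{3 y}{4}$)
$12 s{\left(H{\left(-1 \right)} \right)} = 12 \left(-120 - \frac{3 \left(\left(-3\right) \left(-1\right)\right)}{4}\right) = 12 \left(-120 - \frac{9}{4}\right) = 12 \left(- \frac{489}{4}\right) = -1467$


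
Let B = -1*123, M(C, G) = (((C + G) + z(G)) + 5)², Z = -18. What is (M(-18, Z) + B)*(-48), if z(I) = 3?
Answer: -31728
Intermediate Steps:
M(C, G) = (8 + C + G)² (M(C, G) = (((C + G) + 3) + 5)² = ((3 + C + G) + 5)² = (8 + C + G)²)
B = -123
(M(-18, Z) + B)*(-48) = ((8 - 18 - 18)² - 123)*(-48) = ((-28)² - 123)*(-48) = (784 - 123)*(-48) = 661*(-48) = -31728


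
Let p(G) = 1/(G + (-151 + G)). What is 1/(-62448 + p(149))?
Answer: -147/9179855 ≈ -1.6013e-5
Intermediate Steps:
p(G) = 1/(-151 + 2*G)
1/(-62448 + p(149)) = 1/(-62448 + 1/(-151 + 2*149)) = 1/(-62448 + 1/(-151 + 298)) = 1/(-62448 + 1/147) = 1/(-9179855/147) = -147/9179855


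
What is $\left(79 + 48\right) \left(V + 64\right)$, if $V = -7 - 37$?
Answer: $2540$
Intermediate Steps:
$V = -44$ ($V = -7 - 37 = -44$)
$\left(79 + 48\right) \left(V + 64\right) = \left(79 + 48\right) \left(-44 + 64\right) = 127 \cdot 20 = 2540$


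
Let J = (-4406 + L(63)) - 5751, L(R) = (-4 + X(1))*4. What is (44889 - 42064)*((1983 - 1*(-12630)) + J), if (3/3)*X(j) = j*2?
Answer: 12565600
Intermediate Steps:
X(j) = 2*j (X(j) = j*2 = 2*j)
L(R) = -8 (L(R) = (-4 + 2*1)*4 = (-4 + 2)*4 = -2*4 = -8)
J = -10165 (J = (-4406 - 8) - 5751 = -4414 - 5751 = -10165)
(44889 - 42064)*((1983 - 1*(-12630)) + J) = (44889 - 42064)*((1983 - 1*(-12630)) - 10165) = 2825*((1983 + 12630) - 10165) = 2825*(14613 - 10165) = 2825*4448 = 12565600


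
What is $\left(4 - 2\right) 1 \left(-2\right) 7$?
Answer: $-28$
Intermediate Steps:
$\left(4 - 2\right) 1 \left(-2\right) 7 = 2 \cdot 1 \left(-2\right) 7 = 2 \left(-2\right) 7 = \left(-4\right) 7 = -28$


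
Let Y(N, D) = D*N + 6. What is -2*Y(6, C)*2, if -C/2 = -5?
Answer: -264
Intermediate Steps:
C = 10 (C = -2*(-5) = 10)
Y(N, D) = 6 + D*N
-2*Y(6, C)*2 = -2*(6 + 10*6)*2 = -2*(6 + 60)*2 = -2*66*2 = -132*2 = -264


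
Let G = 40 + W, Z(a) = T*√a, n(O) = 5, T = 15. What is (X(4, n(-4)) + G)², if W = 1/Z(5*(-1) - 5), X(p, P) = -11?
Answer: (4350 - I*√10)²/22500 ≈ 841.0 - 1.2227*I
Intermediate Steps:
Z(a) = 15*√a
W = -I*√10/150 (W = 1/(15*√(5*(-1) - 5)) = 1/(15*√(-5 - 5)) = 1/(15*√(-10)) = 1/(15*(I*√10)) = 1/(15*I*√10) = -I*√10/150 ≈ -0.021082*I)
G = 40 - I*√10/150 ≈ 40.0 - 0.021082*I
(X(4, n(-4)) + G)² = (-11 + (40 - I*√10/150))² = (29 - I*√10/150)²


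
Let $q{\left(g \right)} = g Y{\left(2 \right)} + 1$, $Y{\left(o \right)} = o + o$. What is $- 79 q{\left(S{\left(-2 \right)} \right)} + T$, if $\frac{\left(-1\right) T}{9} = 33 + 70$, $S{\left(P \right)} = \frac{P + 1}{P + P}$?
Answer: $-1085$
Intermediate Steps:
$Y{\left(o \right)} = 2 o$
$S{\left(P \right)} = \frac{1 + P}{2 P}$
$q{\left(g \right)} = 1 + 4 g$ ($q{\left(g \right)} = g 2 \cdot 2 + 1 = g 4 + 1 = 4 g + 1 = 1 + 4 g$)
$T = -927$ ($T = - 9 \left(33 + 70\right) = \left(-9\right) 103 = -927$)
$- 79 q{\left(S{\left(-2 \right)} \right)} + T = - 79 \left(1 + 4 \frac{1 - 2}{2 \left(-2\right)}\right) - 927 = - 79 \left(1 + 4 \cdot \frac{1}{2} \left(- \frac{1}{2}\right) \left(-1\right)\right) - 927 = - 79 \left(1 + 4 \cdot \frac{1}{4}\right) - 927 = - 79 \left(1 + 1\right) - 927 = \left(-79\right) 2 - 927 = -158 - 927 = -1085$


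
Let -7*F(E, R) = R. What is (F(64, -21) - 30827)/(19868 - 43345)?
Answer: 30824/23477 ≈ 1.3129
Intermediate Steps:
F(E, R) = -R/7
(F(64, -21) - 30827)/(19868 - 43345) = (-⅐*(-21) - 30827)/(19868 - 43345) = (3 - 30827)/(-23477) = -30824*(-1/23477) = 30824/23477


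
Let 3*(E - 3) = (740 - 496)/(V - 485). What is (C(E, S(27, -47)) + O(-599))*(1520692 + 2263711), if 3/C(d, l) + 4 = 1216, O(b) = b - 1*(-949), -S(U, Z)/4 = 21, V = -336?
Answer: 535118368603/404 ≈ 1.3246e+9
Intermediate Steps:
S(U, Z) = -84 (S(U, Z) = -4*21 = -84)
O(b) = 949 + b (O(b) = b + 949 = 949 + b)
E = 7145/2463 (E = 3 + ((740 - 496)/(-336 - 485))/3 = 3 + (244/(-821))/3 = 3 + (244*(-1/821))/3 = 3 + (⅓)*(-244/821) = 3 - 244/2463 = 7145/2463 ≈ 2.9009)
C(d, l) = 1/404 (C(d, l) = 3/(-4 + 1216) = 3/1212 = 3*(1/1212) = 1/404)
(C(E, S(27, -47)) + O(-599))*(1520692 + 2263711) = (1/404 + (949 - 599))*(1520692 + 2263711) = (1/404 + 350)*3784403 = (141401/404)*3784403 = 535118368603/404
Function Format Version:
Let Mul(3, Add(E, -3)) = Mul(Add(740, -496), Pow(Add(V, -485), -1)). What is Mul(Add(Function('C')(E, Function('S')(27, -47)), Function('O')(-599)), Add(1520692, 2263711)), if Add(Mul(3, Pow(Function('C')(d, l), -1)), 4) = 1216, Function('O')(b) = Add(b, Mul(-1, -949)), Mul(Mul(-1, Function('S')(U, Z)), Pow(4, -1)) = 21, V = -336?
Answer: Rational(535118368603, 404) ≈ 1.3246e+9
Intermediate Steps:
Function('S')(U, Z) = -84 (Function('S')(U, Z) = Mul(-4, 21) = -84)
Function('O')(b) = Add(949, b) (Function('O')(b) = Add(b, 949) = Add(949, b))
E = Rational(7145, 2463) (E = Add(3, Mul(Rational(1, 3), Mul(Add(740, -496), Pow(Add(-336, -485), -1)))) = Add(3, Mul(Rational(1, 3), Mul(244, Pow(-821, -1)))) = Add(3, Mul(Rational(1, 3), Mul(244, Rational(-1, 821)))) = Add(3, Mul(Rational(1, 3), Rational(-244, 821))) = Add(3, Rational(-244, 2463)) = Rational(7145, 2463) ≈ 2.9009)
Function('C')(d, l) = Rational(1, 404) (Function('C')(d, l) = Mul(3, Pow(Add(-4, 1216), -1)) = Mul(3, Pow(1212, -1)) = Mul(3, Rational(1, 1212)) = Rational(1, 404))
Mul(Add(Function('C')(E, Function('S')(27, -47)), Function('O')(-599)), Add(1520692, 2263711)) = Mul(Add(Rational(1, 404), Add(949, -599)), Add(1520692, 2263711)) = Mul(Add(Rational(1, 404), 350), 3784403) = Mul(Rational(141401, 404), 3784403) = Rational(535118368603, 404)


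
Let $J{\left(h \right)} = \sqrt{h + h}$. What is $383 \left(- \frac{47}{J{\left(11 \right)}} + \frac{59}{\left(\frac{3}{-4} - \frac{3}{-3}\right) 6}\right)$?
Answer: $\frac{45194}{3} - \frac{18001 \sqrt{22}}{22} \approx 11227.0$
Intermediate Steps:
$J{\left(h \right)} = \sqrt{2} \sqrt{h}$ ($J{\left(h \right)} = \sqrt{2 h} = \sqrt{2} \sqrt{h}$)
$383 \left(- \frac{47}{J{\left(11 \right)}} + \frac{59}{\left(\frac{3}{-4} - \frac{3}{-3}\right) 6}\right) = 383 \left(- \frac{47}{\sqrt{2} \sqrt{11}} + \frac{59}{\left(\frac{3}{-4} - \frac{3}{-3}\right) 6}\right) = 383 \left(- \frac{47}{\sqrt{22}} + \frac{59}{\left(3 \left(- \frac{1}{4}\right) - -1\right) 6}\right) = 383 \left(- 47 \frac{\sqrt{22}}{22} + \frac{59}{\left(- \frac{3}{4} + 1\right) 6}\right) = 383 \left(- \frac{47 \sqrt{22}}{22} + \frac{59}{\frac{1}{4} \cdot 6}\right) = 383 \left(- \frac{47 \sqrt{22}}{22} + \frac{59}{\frac{3}{2}}\right) = 383 \left(- \frac{47 \sqrt{22}}{22} + 59 \cdot \frac{2}{3}\right) = 383 \left(- \frac{47 \sqrt{22}}{22} + \frac{118}{3}\right) = 383 \left(\frac{118}{3} - \frac{47 \sqrt{22}}{22}\right) = \frac{45194}{3} - \frac{18001 \sqrt{22}}{22}$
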